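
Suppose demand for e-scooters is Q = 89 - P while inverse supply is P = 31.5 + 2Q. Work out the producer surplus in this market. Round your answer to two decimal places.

367.36

Rewriting demand in inverse form: P = 89 - Q.
Setting demand equal to supply, 57.5 = 3Q, so Q* = 19.1667 and P* = 69.8333.
PS is the area between P* and the supply curve from 0 to Q*: (1/2)(19.1667)(38.3333) = 367.3611.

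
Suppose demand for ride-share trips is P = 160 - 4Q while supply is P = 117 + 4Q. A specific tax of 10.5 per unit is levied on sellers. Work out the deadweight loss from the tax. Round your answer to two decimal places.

6.89

Without the tax, 160 - 4Q = 117 + 4Q so Q* = 5.375 and P* = 138.5.
With the tax, sellers need 10.5 more per unit: 160 - 4Q = 117 + 4Q + 10.5, so Q_t = 4.0625. Buyers pay P_b = 143.75; sellers receive P_s = P_b - 10.5 = 133.25.
The welfare triangle lost has base Q* - Q_t = 1.3125 and height t = 10.5, so DWL = (1/2)(1.3125)(10.5) = 6.8906.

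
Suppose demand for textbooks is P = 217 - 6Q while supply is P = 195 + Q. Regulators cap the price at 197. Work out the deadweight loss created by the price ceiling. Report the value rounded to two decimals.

4.57

Free-market equilibrium: 217 - 6Q = 195 + Q gives Q* = 3.1429, P* = 198.1429.
At P = 197, sellers supply (197 - 195)/1 = 2 while buyers want more, so the quantity traded is 2 at price 197.
The lost-trades triangle has base Q* - 2 = 1.1429 and height equal to the gap between the curves at Q = 2, which is 205 - 197 = 8. DWL = (1/2)(1.1429)(8) = 4.5714.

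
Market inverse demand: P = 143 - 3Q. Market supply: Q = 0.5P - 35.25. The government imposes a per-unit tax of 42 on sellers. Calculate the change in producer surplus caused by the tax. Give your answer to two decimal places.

Rewriting supply in inverse form: P = 70.5 + 2Q.
Pre-tax equilibrium: 143 - 3Q = 70.5 + 2Q gives Q* = 14.5, P* = 99.5.
With the tax, sellers need 42 more per unit: 143 - 3Q = 70.5 + 2Q + 42, so Q_t = 6.1. Buyers pay P_b = 124.7; sellers receive P_s = P_b - 42 = 82.7.
Producers lose the trapezoid between P_s and P* out to Q_t plus the triangle from Q_t to Q*: change in PS = 37.21 - 210.25 = -173.04.

-173.04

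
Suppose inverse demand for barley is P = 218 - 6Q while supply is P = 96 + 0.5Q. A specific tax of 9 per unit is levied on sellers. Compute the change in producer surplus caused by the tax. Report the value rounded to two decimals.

Without the tax, 218 - 6Q = 96 + 0.5Q so Q* = 18.7692 and P* = 105.3846.
With the tax, sellers need 9 more per unit: 218 - 6Q = 96 + 0.5Q + 9, so Q_t = 17.3846. Buyers pay P_b = 113.6923; sellers receive P_s = P_b - 9 = 104.6923.
Producers lose the trapezoid between P_s and P* out to Q_t plus the triangle from Q_t to Q*: change in PS = 75.5562 - 88.071 = -12.5148.

-12.51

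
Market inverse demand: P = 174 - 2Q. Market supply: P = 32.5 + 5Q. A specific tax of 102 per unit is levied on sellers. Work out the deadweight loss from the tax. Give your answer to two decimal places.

Without the tax, 174 - 2Q = 32.5 + 5Q so Q* = 20.2143 and P* = 133.5714.
With the tax, sellers need 102 more per unit: 174 - 2Q = 32.5 + 5Q + 102, so Q_t = 5.6429. Buyers pay P_b = 162.7143; sellers receive P_s = P_b - 102 = 60.7143.
Deadweight loss is the triangle between the curves from Q_t to Q*: (1/2)(20.2143 - 5.6429)(102) = 743.1429.

743.14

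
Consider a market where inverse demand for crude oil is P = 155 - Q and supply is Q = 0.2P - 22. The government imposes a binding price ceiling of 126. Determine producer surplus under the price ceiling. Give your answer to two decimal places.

25.60

Rewriting supply in inverse form: P = 110 + 5Q.
Without the control, 155 - Q = 110 + 5Q so Q* = 7.5 and P* = 147.5.
At P = 126, sellers supply (126 - 110)/5 = 3.2 while buyers want more, so the quantity traded is 3.2 at price 126.
PS is the triangle above supply below 126: (1/2)(3.2)(126 - 110) = 25.6.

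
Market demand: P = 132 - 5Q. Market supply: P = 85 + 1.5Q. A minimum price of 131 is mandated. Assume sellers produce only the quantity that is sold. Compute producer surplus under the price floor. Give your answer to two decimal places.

Free-market equilibrium: 132 - 5Q = 85 + 1.5Q gives Q* = 7.2308, P* = 95.8462.
At the floor price 131, quantity demanded is (132 - 131)/5 = 0.2; demand is the short side, so Q = 0.2 trades at P = 131.
The supply price at Q = 0.2 is 85.3. PS is the trapezoid between 131 and supply over [0, 0.2]: (1/2)[(131 - 85) + (131 - 85.3)](0.2) = 9.17.

9.17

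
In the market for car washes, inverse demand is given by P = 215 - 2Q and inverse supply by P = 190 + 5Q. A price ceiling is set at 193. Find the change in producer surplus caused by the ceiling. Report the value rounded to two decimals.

Without the control, 215 - 2Q = 190 + 5Q so Q* = 3.5714 and P* = 207.8571.
At the ceiling price 193, quantity supplied is (193 - 190)/5 = 0.6; supply is the short side, so Q = 0.6 trades at P = 193.
PS goes from (1/2)(3.5714)(17.8571) = 31.8878 to 0.9 (computed as (193 - 190)(0.6) - (1/2)(5)(0.6)^2), a change of -30.9878.

-30.99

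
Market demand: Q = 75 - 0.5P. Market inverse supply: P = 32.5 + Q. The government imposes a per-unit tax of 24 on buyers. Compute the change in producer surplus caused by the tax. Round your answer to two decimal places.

Rewriting demand in inverse form: P = 150 - 2Q.
Without the tax, 150 - 2Q = 32.5 + Q so Q* = 39.1667 and P* = 71.6667.
A tax on buyers shifts demand down by 24: (150 - 24) - 2Q = 32.5 + Q, so Q_t = 31.1667. Buyers pay P_b = 87.6667; sellers receive P_s = P_b - 24 = 63.6667.
Producers lose the trapezoid between P_s and P* out to Q_t plus the triangle from Q_t to Q*: change in PS = 485.6806 - 767.0139 = -281.3333.

-281.33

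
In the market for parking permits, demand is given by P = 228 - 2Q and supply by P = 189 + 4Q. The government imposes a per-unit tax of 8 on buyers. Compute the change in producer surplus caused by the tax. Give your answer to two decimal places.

Pre-tax equilibrium: 228 - 2Q = 189 + 4Q gives Q* = 6.5, P* = 215.
With the tax, buyers' net willingness to pay falls by 8: (228 - 8) - 2Q = 189 + 4Q, so Q_t = 5.1667. Buyers pay P_b = 217.6667; sellers receive P_s = P_b - 8 = 209.6667.
Producers lose the trapezoid between P_s and P* out to Q_t plus the triangle from Q_t to Q*: change in PS = 53.3889 - 84.5 = -31.1111.

-31.11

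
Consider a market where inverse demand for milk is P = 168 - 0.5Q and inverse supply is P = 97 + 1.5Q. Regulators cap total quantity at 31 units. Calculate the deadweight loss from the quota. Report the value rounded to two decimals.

Unrestricted equilibrium: Q* = (168 - 97)/(0.5 + 1.5) = 35.5.
At Q = 31 the demand price is 168 - 0.5(31) = 152.5 and the supply price is 97 + 1.5(31) = 143.5.
DWL = (1/2)(gap between curves at 31) x (Q* - 31) = (1/2)(9)(4.5) = 20.25.

20.25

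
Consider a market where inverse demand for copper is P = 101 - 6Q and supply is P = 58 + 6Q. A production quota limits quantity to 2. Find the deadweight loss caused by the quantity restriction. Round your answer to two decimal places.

Without the quota, 101 - 6Q = 58 + 6Q gives Q* = 3.5833.
At Q = 2 the demand price is 101 - 6(2) = 89 and the supply price is 58 + 6(2) = 70.
Deadweight loss is the triangle between the curves from 2 to 3.5833: (1/2)(89 - 70)(3.5833 - 2) = 15.0417.

15.04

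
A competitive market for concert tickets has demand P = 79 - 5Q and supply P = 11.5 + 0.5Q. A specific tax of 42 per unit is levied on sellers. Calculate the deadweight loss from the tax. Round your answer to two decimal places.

Without the tax, 79 - 5Q = 11.5 + 0.5Q so Q* = 12.2727 and P* = 17.6364.
A tax on sellers shifts supply up by 42: 79 - 5Q = 11.5 + 0.5Q + 42, so Q_t = 4.6364. Buyers pay P_b = 55.8182; sellers receive P_s = P_b - 42 = 13.8182.
The welfare triangle lost has base Q* - Q_t = 7.6364 and height t = 42, so DWL = (1/2)(7.6364)(42) = 160.3636.

160.36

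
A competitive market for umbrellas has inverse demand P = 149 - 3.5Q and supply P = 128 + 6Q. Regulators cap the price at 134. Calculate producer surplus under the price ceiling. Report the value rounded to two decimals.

3.00

Free-market equilibrium: 149 - 3.5Q = 128 + 6Q gives Q* = 2.2105, P* = 141.2632.
At P = 134, sellers supply (134 - 128)/6 = 1 while buyers want more, so the quantity traded is 1 at price 134.
PS is the triangle above supply below 134: (1/2)(1)(134 - 128) = 3.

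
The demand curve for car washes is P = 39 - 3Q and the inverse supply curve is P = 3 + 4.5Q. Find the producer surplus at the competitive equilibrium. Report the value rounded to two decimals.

Equilibrium: 39 - 3Q = 3 + 4.5Q, so Q* = 4.8 and P* = 24.6.
PS is the area between P* and the supply curve from 0 to Q*: (1/2)(4.8)(21.6) = 51.84.

51.84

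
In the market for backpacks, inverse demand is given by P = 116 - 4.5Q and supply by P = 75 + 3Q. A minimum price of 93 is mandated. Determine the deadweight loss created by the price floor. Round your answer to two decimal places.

0.47

Free-market equilibrium: 116 - 4.5Q = 75 + 3Q gives Q* = 5.4667, P* = 91.4.
At the floor price 93, quantity demanded is (116 - 93)/4.5 = 5.1111; demand is the short side, so Q = 5.1111 trades at P = 93.
At Q = 5.1111 the demand price is 93 and the supply price is 90.3333. Deadweight loss is the triangle between the curves from 5.1111 to 5.4667: (1/2)(93 - 90.3333)(5.4667 - 5.1111) = 0.4741.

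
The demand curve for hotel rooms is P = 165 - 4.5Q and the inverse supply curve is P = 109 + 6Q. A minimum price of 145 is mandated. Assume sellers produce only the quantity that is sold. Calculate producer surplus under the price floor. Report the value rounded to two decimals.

100.74

Without the control, 165 - 4.5Q = 109 + 6Q so Q* = 5.3333 and P* = 141.
At P = 145, buyers demand (165 - 145)/4.5 = 4.4444 while sellers would supply more, so the quantity traded is 4.4444 at price 145.
The supply price at Q = 4.4444 is 135.6667. PS is the trapezoid between 145 and supply over [0, 4.4444]: (1/2)[(145 - 109) + (145 - 135.6667)](4.4444) = 100.7407.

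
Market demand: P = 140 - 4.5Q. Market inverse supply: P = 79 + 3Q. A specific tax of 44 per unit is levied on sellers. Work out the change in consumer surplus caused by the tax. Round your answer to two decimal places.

Without the tax, 140 - 4.5Q = 79 + 3Q so Q* = 8.1333 and P* = 103.4.
With the tax, sellers need 44 more per unit: 140 - 4.5Q = 79 + 3Q + 44, so Q_t = 2.2667. Buyers pay P_b = 129.8; sellers receive P_s = P_b - 44 = 85.8.
CS falls from (1/2)(8.1333)(36.6) = 148.84 to (1/2)(2.2667)(10.2) = 11.56, a change of -137.28.

-137.28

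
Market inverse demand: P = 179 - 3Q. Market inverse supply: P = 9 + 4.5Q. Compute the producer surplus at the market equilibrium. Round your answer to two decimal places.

Equilibrium: 179 - 3Q = 9 + 4.5Q, so Q* = 22.6667 and P* = 111.
Producer surplus is the triangle above supply below P*: (1/2)(22.6667)(111 - 9) = (1/2)(22.6667)(102) = 1156.

1156.00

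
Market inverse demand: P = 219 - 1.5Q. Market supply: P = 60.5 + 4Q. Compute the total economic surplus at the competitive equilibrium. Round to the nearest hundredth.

2283.84

Equilibrium: 219 - 1.5Q = 60.5 + 4Q, so Q* = 28.8182 and P* = 175.7727.
Total surplus is the full triangle between the curves from 0 to Q*: (1/2)(28.8182)(219 - 60.5) = 2283.8409.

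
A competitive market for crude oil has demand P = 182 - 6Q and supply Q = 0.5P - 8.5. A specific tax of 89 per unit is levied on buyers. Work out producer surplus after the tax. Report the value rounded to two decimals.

90.25

Rewriting supply in inverse form: P = 17 + 2Q.
Without the tax, 182 - 6Q = 17 + 2Q so Q* = 20.625 and P* = 58.25.
With the tax, buyers' net willingness to pay falls by 89: (182 - 89) - 6Q = 17 + 2Q, so Q_t = 9.5. Buyers pay P_b = 125; sellers receive P_s = P_b - 89 = 36.
Producer surplus is the triangle above supply below P_s: (1/2)(9.5)(36 - 17) = 90.25.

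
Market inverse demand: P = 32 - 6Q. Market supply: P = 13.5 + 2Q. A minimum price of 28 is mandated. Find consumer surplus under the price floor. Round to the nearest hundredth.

Free-market equilibrium: 32 - 6Q = 13.5 + 2Q gives Q* = 2.3125, P* = 18.125.
At the floor price 28, quantity demanded is (32 - 28)/6 = 0.6667; demand is the short side, so Q = 0.6667 trades at P = 28.
CS is the triangle under demand above 28: (1/2)(0.6667)(32 - 28) = 1.3333.

1.33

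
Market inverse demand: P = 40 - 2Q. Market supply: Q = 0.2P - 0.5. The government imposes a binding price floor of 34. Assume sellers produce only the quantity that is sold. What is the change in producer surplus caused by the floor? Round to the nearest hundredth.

Rewriting supply in inverse form: P = 2.5 + 5Q.
Free-market equilibrium: 40 - 2Q = 2.5 + 5Q gives Q* = 5.3571, P* = 29.2857.
At the floor price 34, quantity demanded is (40 - 34)/2 = 3; demand is the short side, so Q = 3 trades at P = 34.
PS goes from (1/2)(5.3571)(26.7857) = 71.7474 to 72 (computed as (34 - 2.5)(3) - (1/2)(5)(3)^2), a change of 0.2526.

0.25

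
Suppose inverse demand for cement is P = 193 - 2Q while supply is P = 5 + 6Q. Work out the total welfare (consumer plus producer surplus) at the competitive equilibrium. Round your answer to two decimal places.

Set 193 - 2Q = 5 + 6Q, which gives 188 = 8Q, so Q* = 23.5 and P* = 193 - 2(23.5) = 146.
CS = (1/2)(23.5)(47) = 552.25 and PS = (1/2)(23.5)(141) = 1656.75, so total surplus = 2209.

2209.00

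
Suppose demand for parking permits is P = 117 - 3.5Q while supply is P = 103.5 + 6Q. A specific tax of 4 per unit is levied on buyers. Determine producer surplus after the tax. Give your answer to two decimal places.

3.00

Without the tax, 117 - 3.5Q = 103.5 + 6Q so Q* = 1.4211 and P* = 112.0263.
With the tax, buyers' net willingness to pay falls by 4: (117 - 4) - 3.5Q = 103.5 + 6Q, so Q_t = 1. Buyers pay P_b = 113.5; sellers receive P_s = P_b - 4 = 109.5.
Producer surplus is the triangle above supply below P_s: (1/2)(1)(109.5 - 103.5) = 3.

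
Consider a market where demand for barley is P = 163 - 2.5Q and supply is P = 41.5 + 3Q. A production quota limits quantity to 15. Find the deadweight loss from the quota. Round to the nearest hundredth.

Unrestricted equilibrium: Q* = (163 - 41.5)/(2.5 + 3) = 22.0909.
At Q = 15 the demand price is 163 - 2.5(15) = 125.5 and the supply price is 41.5 + 3(15) = 86.5.
DWL = (1/2)(gap between curves at 15) x (Q* - 15) = (1/2)(39)(7.0909) = 138.2727.

138.27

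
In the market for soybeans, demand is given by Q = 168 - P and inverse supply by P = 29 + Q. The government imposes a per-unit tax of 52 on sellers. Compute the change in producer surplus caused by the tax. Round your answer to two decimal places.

-1469.00

Rewriting demand in inverse form: P = 168 - Q.
Without the tax, 168 - Q = 29 + Q so Q* = 69.5 and P* = 98.5.
A tax on sellers shifts supply up by 52: 168 - Q = 29 + Q + 52, so Q_t = 43.5. Buyers pay P_b = 124.5; sellers receive P_s = P_b - 52 = 72.5.
Producers lose the trapezoid between P_s and P* out to Q_t plus the triangle from Q_t to Q*: change in PS = 946.125 - 2415.125 = -1469.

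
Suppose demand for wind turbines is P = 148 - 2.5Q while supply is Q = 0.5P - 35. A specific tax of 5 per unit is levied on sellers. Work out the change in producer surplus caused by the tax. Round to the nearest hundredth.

-37.28

Rewriting supply in inverse form: P = 70 + 2Q.
Without the tax, 148 - 2.5Q = 70 + 2Q so Q* = 17.3333 and P* = 104.6667.
A tax on sellers shifts supply up by 5: 148 - 2.5Q = 70 + 2Q + 5, so Q_t = 16.2222. Buyers pay P_b = 107.4444; sellers receive P_s = P_b - 5 = 102.4444.
Producers lose the trapezoid between P_s and P* out to Q_t plus the triangle from Q_t to Q*: change in PS = 263.1605 - 300.4444 = -37.284.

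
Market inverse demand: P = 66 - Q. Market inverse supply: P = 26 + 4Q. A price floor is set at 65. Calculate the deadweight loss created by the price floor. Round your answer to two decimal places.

Free-market equilibrium: 66 - Q = 26 + 4Q gives Q* = 8, P* = 58.
At the floor price 65, quantity demanded is (66 - 65)/1 = 1; demand is the short side, so Q = 1 trades at P = 65.
The lost-trades triangle has base Q* - 1 = 7 and height equal to the gap between the curves at Q = 1, which is 65 - 30 = 35. DWL = (1/2)(7)(35) = 122.5.

122.50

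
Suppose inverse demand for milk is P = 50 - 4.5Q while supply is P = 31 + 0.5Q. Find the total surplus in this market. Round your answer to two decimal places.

Equilibrium: 50 - 4.5Q = 31 + 0.5Q, so Q* = 3.8 and P* = 32.9.
Total surplus is the full triangle between the curves from 0 to Q*: (1/2)(3.8)(50 - 31) = 36.1.

36.10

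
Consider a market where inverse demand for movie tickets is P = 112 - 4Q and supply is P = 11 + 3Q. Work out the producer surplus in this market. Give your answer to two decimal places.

Set 112 - 4Q = 11 + 3Q, which gives 101 = 7Q, so Q* = 14.4286 and P* = 112 - 4(14.4286) = 54.2857.
PS is the area between P* and the supply curve from 0 to Q*: (1/2)(14.4286)(43.2857) = 312.2755.

312.28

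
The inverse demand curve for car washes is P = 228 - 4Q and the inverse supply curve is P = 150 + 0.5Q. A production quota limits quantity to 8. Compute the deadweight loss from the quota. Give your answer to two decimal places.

Unrestricted equilibrium: Q* = (228 - 150)/(4 + 0.5) = 17.3333.
At Q = 8 the demand price is 228 - 4(8) = 196 and the supply price is 150 + 0.5(8) = 154.
DWL = (1/2)(gap between curves at 8) x (Q* - 8) = (1/2)(42)(9.3333) = 196.

196.00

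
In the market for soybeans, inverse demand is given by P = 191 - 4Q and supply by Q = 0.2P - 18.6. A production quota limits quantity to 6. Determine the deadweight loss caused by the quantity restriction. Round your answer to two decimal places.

107.56

Rewriting supply in inverse form: P = 93 + 5Q.
Unrestricted equilibrium: Q* = (191 - 93)/(4 + 5) = 10.8889.
At Q = 6 the demand price is 191 - 4(6) = 167 and the supply price is 93 + 5(6) = 123.
DWL = (1/2)(gap between curves at 6) x (Q* - 6) = (1/2)(44)(4.8889) = 107.5556.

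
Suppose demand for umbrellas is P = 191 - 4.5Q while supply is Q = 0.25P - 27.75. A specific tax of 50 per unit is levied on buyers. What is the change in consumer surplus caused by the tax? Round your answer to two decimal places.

Rewriting supply in inverse form: P = 111 + 4Q.
Without the tax, 191 - 4.5Q = 111 + 4Q so Q* = 9.4118 and P* = 148.6471.
With the tax, buyers' net willingness to pay falls by 50: (191 - 50) - 4.5Q = 111 + 4Q, so Q_t = 3.5294. Buyers pay P_b = 175.1176; sellers receive P_s = P_b - 50 = 125.1176.
Consumers lose the trapezoid between P* and P_b out to Q_t plus the triangle from Q_t to Q*: change in CS = 28.0277 - 199.308 = -171.2803.

-171.28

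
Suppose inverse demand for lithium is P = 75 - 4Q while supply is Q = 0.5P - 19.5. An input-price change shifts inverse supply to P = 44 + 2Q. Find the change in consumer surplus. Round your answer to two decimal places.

Rewriting supply in inverse form: P = 39 + 2Q.
Initial equilibrium: Q_0 = 6, P_0 = 51; CS_0 = (1/2)(6)(24) = 72, PS_0 = (1/2)(6)(12) = 36.
New equilibrium: 75 - 4Q = 44 + 2Q gives Q_1 = 5.1667, P_1 = 54.3333; CS_1 = 53.3889, PS_1 = 26.6944.
Change in consumer surplus = 53.3889 - 72 = -18.6111.

-18.61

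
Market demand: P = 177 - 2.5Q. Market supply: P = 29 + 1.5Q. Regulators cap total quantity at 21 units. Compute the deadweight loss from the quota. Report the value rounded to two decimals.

Without the quota, 177 - 2.5Q = 29 + 1.5Q gives Q* = 37.
At Q = 21 the demand price is 177 - 2.5(21) = 124.5 and the supply price is 29 + 1.5(21) = 60.5.
DWL = (1/2)(gap between curves at 21) x (Q* - 21) = (1/2)(64)(16) = 512.

512.00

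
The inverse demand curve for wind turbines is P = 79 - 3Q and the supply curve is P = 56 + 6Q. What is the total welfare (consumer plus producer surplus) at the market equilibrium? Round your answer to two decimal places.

Setting demand equal to supply, 23 = 9Q, so Q* = 2.5556 and P* = 71.3333.
CS = (1/2)(2.5556)(7.6667) = 9.7963 and PS = (1/2)(2.5556)(15.3333) = 19.5926, so total surplus = 29.3889.

29.39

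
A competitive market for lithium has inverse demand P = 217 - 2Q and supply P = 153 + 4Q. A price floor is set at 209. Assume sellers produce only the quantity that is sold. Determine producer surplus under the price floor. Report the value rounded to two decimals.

Without the control, 217 - 2Q = 153 + 4Q so Q* = 10.6667 and P* = 195.6667.
At the floor price 209, quantity demanded is (217 - 209)/2 = 4; demand is the short side, so Q = 4 trades at P = 209.
The supply price at Q = 4 is 169. PS is the trapezoid between 209 and supply over [0, 4]: (1/2)[(209 - 153) + (209 - 169)](4) = 192.

192.00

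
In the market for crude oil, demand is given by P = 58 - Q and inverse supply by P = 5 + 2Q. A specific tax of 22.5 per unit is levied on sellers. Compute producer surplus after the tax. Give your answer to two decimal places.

103.36

Without the tax, 58 - Q = 5 + 2Q so Q* = 17.6667 and P* = 40.3333.
A tax on sellers shifts supply up by 22.5: 58 - Q = 5 + 2Q + 22.5, so Q_t = 10.1667. Buyers pay P_b = 47.8333; sellers receive P_s = P_b - 22.5 = 25.3333.
PS = (1/2)(Q_t)(P_s - 5) = (1/2)(10.1667)(20.3333) = 103.3611.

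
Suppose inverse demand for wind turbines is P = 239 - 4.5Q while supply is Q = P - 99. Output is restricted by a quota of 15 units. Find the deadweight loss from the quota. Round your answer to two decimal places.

300.57

Rewriting supply in inverse form: P = 99 + Q.
Unrestricted equilibrium: Q* = (239 - 99)/(4.5 + 1) = 25.4545.
At Q = 15 the demand price is 239 - 4.5(15) = 171.5 and the supply price is 99 + (15) = 114.
DWL = (1/2)(gap between curves at 15) x (Q* - 15) = (1/2)(57.5)(10.4545) = 300.5682.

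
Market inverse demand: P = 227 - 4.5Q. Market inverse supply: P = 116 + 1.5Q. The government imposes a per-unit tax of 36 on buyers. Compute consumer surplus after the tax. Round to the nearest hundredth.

351.56

Without the tax, 227 - 4.5Q = 116 + 1.5Q so Q* = 18.5 and P* = 143.75.
With the tax, buyers' net willingness to pay falls by 36: (227 - 36) - 4.5Q = 116 + 1.5Q, so Q_t = 12.5. Buyers pay P_b = 170.75; sellers receive P_s = P_b - 36 = 134.75.
CS = (1/2)(Q_t)(227 - P_b) = (1/2)(12.5)(56.25) = 351.5625.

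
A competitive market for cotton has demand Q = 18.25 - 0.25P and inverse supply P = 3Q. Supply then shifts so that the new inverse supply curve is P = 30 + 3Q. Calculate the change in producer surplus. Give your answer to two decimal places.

-106.53

Rewriting demand in inverse form: P = 73 - 4Q.
Initial equilibrium: Q_0 = 10.4286, P_0 = 31.2857; CS_0 = (1/2)(10.4286)(41.7143) = 217.5102, PS_0 = (1/2)(10.4286)(31.2857) = 163.1327.
New equilibrium: 73 - 4Q = 30 + 3Q gives Q_1 = 6.1429, P_1 = 48.4286; CS_1 = 75.4694, PS_1 = 56.602.
Change in producer surplus = 56.602 - 163.1327 = -106.5306.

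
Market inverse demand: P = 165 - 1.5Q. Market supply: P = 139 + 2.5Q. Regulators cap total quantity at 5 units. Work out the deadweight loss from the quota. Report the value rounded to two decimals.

4.50

Without the quota, 165 - 1.5Q = 139 + 2.5Q gives Q* = 6.5.
At Q = 5 the demand price is 165 - 1.5(5) = 157.5 and the supply price is 139 + 2.5(5) = 151.5.
Deadweight loss is the triangle between the curves from 5 to 6.5: (1/2)(157.5 - 151.5)(6.5 - 5) = 4.5.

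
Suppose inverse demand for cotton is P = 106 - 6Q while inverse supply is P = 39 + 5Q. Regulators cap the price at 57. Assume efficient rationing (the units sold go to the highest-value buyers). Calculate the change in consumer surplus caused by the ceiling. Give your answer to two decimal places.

26.22

Without the control, 106 - 6Q = 39 + 5Q so Q* = 6.0909 and P* = 69.4545.
At the ceiling price 57, quantity supplied is (57 - 39)/5 = 3.6; supply is the short side, so Q = 3.6 trades at P = 57.
CS goes from (1/2)(6.0909)(36.5455) = 111.2975 to 137.52 (computed as (106 - 57)(3.6) - (1/2)(6)(3.6)^2), a change of 26.2225.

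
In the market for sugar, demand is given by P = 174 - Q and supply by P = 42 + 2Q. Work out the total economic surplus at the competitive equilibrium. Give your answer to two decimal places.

2904.00

Equilibrium: 174 - Q = 42 + 2Q, so Q* = 44 and P* = 130.
CS = (1/2)(44)(44) = 968 and PS = (1/2)(44)(88) = 1936, so total surplus = 2904.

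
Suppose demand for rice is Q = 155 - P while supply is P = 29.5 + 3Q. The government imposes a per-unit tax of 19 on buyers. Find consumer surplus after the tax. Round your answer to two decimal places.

Rewriting demand in inverse form: P = 155 - Q.
Without the tax, 155 - Q = 29.5 + 3Q so Q* = 31.375 and P* = 123.625.
With the tax, buyers' net willingness to pay falls by 19: (155 - 19) - Q = 29.5 + 3Q, so Q_t = 26.625. Buyers pay P_b = 128.375; sellers receive P_s = P_b - 19 = 109.375.
CS = (1/2)(Q_t)(155 - P_b) = (1/2)(26.625)(26.625) = 354.4453.

354.45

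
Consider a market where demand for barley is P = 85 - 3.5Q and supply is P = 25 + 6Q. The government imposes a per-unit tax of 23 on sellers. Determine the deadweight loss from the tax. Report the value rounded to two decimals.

27.84

Pre-tax equilibrium: 85 - 3.5Q = 25 + 6Q gives Q* = 6.3158, P* = 62.8947.
With the tax, sellers need 23 more per unit: 85 - 3.5Q = 25 + 6Q + 23, so Q_t = 3.8947. Buyers pay P_b = 71.3684; sellers receive P_s = P_b - 23 = 48.3684.
Deadweight loss is the triangle between the curves from Q_t to Q*: (1/2)(6.3158 - 3.8947)(23) = 27.8421.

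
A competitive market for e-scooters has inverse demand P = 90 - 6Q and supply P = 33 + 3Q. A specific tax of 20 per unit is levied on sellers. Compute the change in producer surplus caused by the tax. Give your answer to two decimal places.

-34.81

Pre-tax equilibrium: 90 - 6Q = 33 + 3Q gives Q* = 6.3333, P* = 52.
With the tax, sellers need 20 more per unit: 90 - 6Q = 33 + 3Q + 20, so Q_t = 4.1111. Buyers pay P_b = 65.3333; sellers receive P_s = P_b - 20 = 45.3333.
Producers lose the trapezoid between P_s and P* out to Q_t plus the triangle from Q_t to Q*: change in PS = 25.3519 - 60.1667 = -34.8148.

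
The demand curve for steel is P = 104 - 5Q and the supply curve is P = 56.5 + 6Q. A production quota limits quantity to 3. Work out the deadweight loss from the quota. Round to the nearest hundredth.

Unrestricted equilibrium: Q* = (104 - 56.5)/(5 + 6) = 4.3182.
At Q = 3 the demand price is 104 - 5(3) = 89 and the supply price is 56.5 + 6(3) = 74.5.
DWL = (1/2)(gap between curves at 3) x (Q* - 3) = (1/2)(14.5)(1.3182) = 9.5568.

9.56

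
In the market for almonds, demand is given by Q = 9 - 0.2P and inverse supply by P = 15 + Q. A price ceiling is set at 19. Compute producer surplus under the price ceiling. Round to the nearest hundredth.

8.00

Rewriting demand in inverse form: P = 45 - 5Q.
Free-market equilibrium: 45 - 5Q = 15 + Q gives Q* = 5, P* = 20.
At P = 19, sellers supply (19 - 15)/1 = 4 while buyers want more, so the quantity traded is 4 at price 19.
PS is the triangle above supply below 19: (1/2)(4)(19 - 15) = 8.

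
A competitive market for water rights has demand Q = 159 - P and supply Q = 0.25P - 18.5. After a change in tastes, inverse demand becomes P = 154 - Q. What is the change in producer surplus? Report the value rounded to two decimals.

Rewriting demand in inverse form: P = 159 - Q.
Rewriting supply in inverse form: P = 74 + 4Q.
Initial equilibrium: Q_0 = 17, P_0 = 142; CS_0 = (1/2)(17)(17) = 144.5, PS_0 = (1/2)(17)(68) = 578.
New equilibrium: 154 - Q = 74 + 4Q gives Q_1 = 16, P_1 = 138; CS_1 = 128, PS_1 = 512.
Change in producer surplus = 512 - 578 = -66.

-66.00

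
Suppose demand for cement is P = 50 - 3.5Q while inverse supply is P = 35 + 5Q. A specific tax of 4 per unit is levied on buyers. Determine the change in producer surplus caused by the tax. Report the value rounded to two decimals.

-3.60

Without the tax, 50 - 3.5Q = 35 + 5Q so Q* = 1.7647 and P* = 43.8235.
With the tax, buyers' net willingness to pay falls by 4: (50 - 4) - 3.5Q = 35 + 5Q, so Q_t = 1.2941. Buyers pay P_b = 45.4706; sellers receive P_s = P_b - 4 = 41.4706.
Producers lose the trapezoid between P_s and P* out to Q_t plus the triangle from Q_t to Q*: change in PS = 4.1869 - 7.7855 = -3.5986.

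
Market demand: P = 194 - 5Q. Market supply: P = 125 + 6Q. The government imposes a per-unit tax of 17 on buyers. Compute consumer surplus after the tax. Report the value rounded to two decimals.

55.87

Without the tax, 194 - 5Q = 125 + 6Q so Q* = 6.2727 and P* = 162.6364.
A tax on buyers shifts demand down by 17: (194 - 17) - 5Q = 125 + 6Q, so Q_t = 4.7273. Buyers pay P_b = 170.3636; sellers receive P_s = P_b - 17 = 153.3636.
CS = (1/2)(Q_t)(194 - P_b) = (1/2)(4.7273)(23.6364) = 55.8678.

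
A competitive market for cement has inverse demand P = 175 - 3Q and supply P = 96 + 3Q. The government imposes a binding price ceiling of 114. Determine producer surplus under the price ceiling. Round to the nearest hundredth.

Without the control, 175 - 3Q = 96 + 3Q so Q* = 13.1667 and P* = 135.5.
At the ceiling price 114, quantity supplied is (114 - 96)/3 = 6; supply is the short side, so Q = 6 trades at P = 114.
PS is the triangle above supply below 114: (1/2)(6)(114 - 96) = 54.

54.00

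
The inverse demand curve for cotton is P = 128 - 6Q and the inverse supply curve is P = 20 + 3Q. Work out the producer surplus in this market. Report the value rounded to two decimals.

216.00

Setting demand equal to supply, 108 = 9Q, so Q* = 12 and P* = 56.
The supply curve's price intercept is 20, so PS = (1/2)(Q*)(P* - 20) = (1/2)(12)(36) = 216.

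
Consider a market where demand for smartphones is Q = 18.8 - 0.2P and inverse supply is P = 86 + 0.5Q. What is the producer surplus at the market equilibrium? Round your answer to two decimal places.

Rewriting demand in inverse form: P = 94 - 5Q.
Setting demand equal to supply, 8 = 5.5Q, so Q* = 1.4545 and P* = 86.7273.
PS is the area between P* and the supply curve from 0 to Q*: (1/2)(1.4545)(0.7273) = 0.5289.

0.53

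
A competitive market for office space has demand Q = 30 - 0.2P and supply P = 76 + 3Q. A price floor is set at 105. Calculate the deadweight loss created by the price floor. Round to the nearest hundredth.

0.25

Rewriting demand in inverse form: P = 150 - 5Q.
Without the control, 150 - 5Q = 76 + 3Q so Q* = 9.25 and P* = 103.75.
At P = 105, buyers demand (150 - 105)/5 = 9 while sellers would supply more, so the quantity traded is 9 at price 105.
At Q = 9 the demand price is 105 and the supply price is 103. Deadweight loss is the triangle between the curves from 9 to 9.25: (1/2)(105 - 103)(9.25 - 9) = 0.25.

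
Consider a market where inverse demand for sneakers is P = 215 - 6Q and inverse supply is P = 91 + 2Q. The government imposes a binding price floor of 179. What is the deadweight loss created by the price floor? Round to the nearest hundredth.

361.00

Without the control, 215 - 6Q = 91 + 2Q so Q* = 15.5 and P* = 122.
At P = 179, buyers demand (215 - 179)/6 = 6 while sellers would supply more, so the quantity traded is 6 at price 179.
The lost-trades triangle has base Q* - 6 = 9.5 and height equal to the gap between the curves at Q = 6, which is 179 - 103 = 76. DWL = (1/2)(9.5)(76) = 361.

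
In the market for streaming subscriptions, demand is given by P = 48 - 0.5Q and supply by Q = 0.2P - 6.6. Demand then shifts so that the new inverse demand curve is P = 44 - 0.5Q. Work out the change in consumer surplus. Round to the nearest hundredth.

Rewriting supply in inverse form: P = 33 + 5Q.
Initial equilibrium: Q_0 = 2.7273, P_0 = 46.6364; CS_0 = (1/2)(2.7273)(1.3636) = 1.8595, PS_0 = (1/2)(2.7273)(13.6364) = 18.595.
New equilibrium: 44 - 0.5Q = 33 + 5Q gives Q_1 = 2, P_1 = 43; CS_1 = 1, PS_1 = 10.
Change in consumer surplus = 1 - 1.8595 = -0.8595.

-0.86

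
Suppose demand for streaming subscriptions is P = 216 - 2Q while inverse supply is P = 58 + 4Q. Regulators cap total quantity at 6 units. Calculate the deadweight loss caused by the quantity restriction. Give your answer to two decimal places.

1240.33

Without the quota, 216 - 2Q = 58 + 4Q gives Q* = 26.3333.
At Q = 6 the demand price is 216 - 2(6) = 204 and the supply price is 58 + 4(6) = 82.
DWL = (1/2)(gap between curves at 6) x (Q* - 6) = (1/2)(122)(20.3333) = 1240.3333.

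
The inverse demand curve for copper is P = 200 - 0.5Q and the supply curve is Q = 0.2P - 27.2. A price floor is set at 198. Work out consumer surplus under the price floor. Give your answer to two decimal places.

4.00

Rewriting supply in inverse form: P = 136 + 5Q.
Without the control, 200 - 0.5Q = 136 + 5Q so Q* = 11.6364 and P* = 194.1818.
At P = 198, buyers demand (200 - 198)/0.5 = 4 while sellers would supply more, so the quantity traded is 4 at price 198.
CS is the triangle under demand above 198: (1/2)(4)(200 - 198) = 4.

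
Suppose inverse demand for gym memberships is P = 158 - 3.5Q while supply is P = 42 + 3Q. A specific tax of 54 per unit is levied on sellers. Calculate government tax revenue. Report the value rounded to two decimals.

Pre-tax equilibrium: 158 - 3.5Q = 42 + 3Q gives Q* = 17.8462, P* = 95.5385.
With the tax, sellers need 54 more per unit: 158 - 3.5Q = 42 + 3Q + 54, so Q_t = 9.5385. Buyers pay P_b = 124.6154; sellers receive P_s = P_b - 54 = 70.6154.
Tax revenue = t x Q_t = 54 x 9.5385 = 515.0769.

515.08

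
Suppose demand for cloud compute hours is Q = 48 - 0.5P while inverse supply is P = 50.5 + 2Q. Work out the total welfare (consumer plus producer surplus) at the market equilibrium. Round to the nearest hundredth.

Rewriting demand in inverse form: P = 96 - 2Q.
Setting demand equal to supply, 45.5 = 4Q, so Q* = 11.375 and P* = 73.25.
CS = (1/2)(11.375)(22.75) = 129.3906 and PS = (1/2)(11.375)(22.75) = 129.3906, so total surplus = 258.7812.

258.78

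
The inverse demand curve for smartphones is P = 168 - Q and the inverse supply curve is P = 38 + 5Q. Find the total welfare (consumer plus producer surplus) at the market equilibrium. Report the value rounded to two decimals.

Setting demand equal to supply, 130 = 6Q, so Q* = 21.6667 and P* = 146.3333.
Total surplus is the full triangle between the curves from 0 to Q*: (1/2)(21.6667)(168 - 38) = 1408.3333.

1408.33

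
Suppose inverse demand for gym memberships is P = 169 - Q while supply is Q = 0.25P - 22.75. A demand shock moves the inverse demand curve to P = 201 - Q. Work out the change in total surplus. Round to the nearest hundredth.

601.60

Rewriting supply in inverse form: P = 91 + 4Q.
Initial equilibrium: Q_0 = 15.6, P_0 = 153.4; CS_0 = (1/2)(15.6)(15.6) = 121.68, PS_0 = (1/2)(15.6)(62.4) = 486.72.
New equilibrium: 201 - Q = 91 + 4Q gives Q_1 = 22, P_1 = 179; CS_1 = 242, PS_1 = 968.
Change in total surplus = (242 + 968) - (121.68 + 486.72) = 601.6.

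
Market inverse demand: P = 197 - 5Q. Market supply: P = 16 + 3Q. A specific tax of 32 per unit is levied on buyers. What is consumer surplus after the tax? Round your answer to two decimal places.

Without the tax, 197 - 5Q = 16 + 3Q so Q* = 22.625 and P* = 83.875.
With the tax, buyers' net willingness to pay falls by 32: (197 - 32) - 5Q = 16 + 3Q, so Q_t = 18.625. Buyers pay P_b = 103.875; sellers receive P_s = P_b - 32 = 71.875.
CS = (1/2)(Q_t)(197 - P_b) = (1/2)(18.625)(93.125) = 867.2266.

867.23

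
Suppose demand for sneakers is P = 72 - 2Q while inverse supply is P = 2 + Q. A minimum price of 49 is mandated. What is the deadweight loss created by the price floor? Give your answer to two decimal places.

210.04

Without the control, 72 - 2Q = 2 + Q so Q* = 23.3333 and P* = 25.3333.
At the floor price 49, quantity demanded is (72 - 49)/2 = 11.5; demand is the short side, so Q = 11.5 trades at P = 49.
At Q = 11.5 the demand price is 49 and the supply price is 13.5. Deadweight loss is the triangle between the curves from 11.5 to 23.3333: (1/2)(49 - 13.5)(23.3333 - 11.5) = 210.0417.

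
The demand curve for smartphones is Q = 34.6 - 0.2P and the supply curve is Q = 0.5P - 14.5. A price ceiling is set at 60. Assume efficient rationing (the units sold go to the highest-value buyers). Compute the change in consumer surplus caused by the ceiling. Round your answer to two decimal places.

Rewriting demand in inverse form: P = 173 - 5Q.
Rewriting supply in inverse form: P = 29 + 2Q.
Without the control, 173 - 5Q = 29 + 2Q so Q* = 20.5714 and P* = 70.1429.
At P = 60, sellers supply (60 - 29)/2 = 15.5 while buyers want more, so the quantity traded is 15.5 at price 60.
CS goes from (1/2)(20.5714)(102.8571) = 1057.9592 to 1150.875 (computed as (173 - 60)(15.5) - (1/2)(5)(15.5)^2), a change of 92.9158.

92.92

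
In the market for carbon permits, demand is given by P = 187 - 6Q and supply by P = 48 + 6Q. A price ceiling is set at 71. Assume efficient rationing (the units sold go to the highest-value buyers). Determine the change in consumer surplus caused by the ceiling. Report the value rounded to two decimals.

-1.94

Without the control, 187 - 6Q = 48 + 6Q so Q* = 11.5833 and P* = 117.5.
At P = 71, sellers supply (71 - 48)/6 = 3.8333 while buyers want more, so the quantity traded is 3.8333 at price 71.
CS goes from (1/2)(11.5833)(69.5) = 402.5208 to 400.5833 (computed as (187 - 71)(3.8333) - (1/2)(6)(3.8333)^2), a change of -1.9375.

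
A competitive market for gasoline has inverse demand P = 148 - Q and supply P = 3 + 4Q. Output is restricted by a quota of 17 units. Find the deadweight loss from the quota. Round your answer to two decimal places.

360.00

Without the quota, 148 - Q = 3 + 4Q gives Q* = 29.
At Q = 17 the demand price is 148 - (17) = 131 and the supply price is 3 + 4(17) = 71.
Deadweight loss is the triangle between the curves from 17 to 29: (1/2)(131 - 71)(29 - 17) = 360.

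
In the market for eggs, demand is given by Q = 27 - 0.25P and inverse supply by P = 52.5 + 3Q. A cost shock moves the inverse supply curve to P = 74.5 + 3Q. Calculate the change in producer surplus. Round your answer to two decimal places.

-59.94

Rewriting demand in inverse form: P = 108 - 4Q.
Initial equilibrium: Q_0 = 7.9286, P_0 = 76.2857; CS_0 = (1/2)(7.9286)(31.7143) = 125.7245, PS_0 = (1/2)(7.9286)(23.7857) = 94.2934.
New equilibrium: 108 - 4Q = 74.5 + 3Q gives Q_1 = 4.7857, P_1 = 88.8571; CS_1 = 45.8061, PS_1 = 34.3546.
Change in producer surplus = 34.3546 - 94.2934 = -59.9388.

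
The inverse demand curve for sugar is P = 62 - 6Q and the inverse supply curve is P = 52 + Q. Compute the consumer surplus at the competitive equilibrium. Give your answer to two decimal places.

Set 62 - 6Q = 52 + Q, which gives 10 = 7Q, so Q* = 1.4286 and P* = 62 - 6(1.4286) = 53.4286.
Consumer surplus is the triangle under demand above P*: (1/2)(1.4286)(62 - 53.4286) = (1/2)(1.4286)(8.5714) = 6.1224.

6.12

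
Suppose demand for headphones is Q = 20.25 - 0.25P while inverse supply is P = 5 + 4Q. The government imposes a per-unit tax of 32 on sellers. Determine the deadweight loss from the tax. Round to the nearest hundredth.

64.00

Rewriting demand in inverse form: P = 81 - 4Q.
Pre-tax equilibrium: 81 - 4Q = 5 + 4Q gives Q* = 9.5, P* = 43.
With the tax, sellers need 32 more per unit: 81 - 4Q = 5 + 4Q + 32, so Q_t = 5.5. Buyers pay P_b = 59; sellers receive P_s = P_b - 32 = 27.
Deadweight loss is the triangle between the curves from Q_t to Q*: (1/2)(9.5 - 5.5)(32) = 64.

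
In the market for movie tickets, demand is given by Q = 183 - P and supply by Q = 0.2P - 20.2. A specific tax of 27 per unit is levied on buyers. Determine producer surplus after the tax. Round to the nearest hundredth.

Rewriting demand in inverse form: P = 183 - Q.
Rewriting supply in inverse form: P = 101 + 5Q.
Pre-tax equilibrium: 183 - Q = 101 + 5Q gives Q* = 13.6667, P* = 169.3333.
A tax on buyers shifts demand down by 27: (183 - 27) - Q = 101 + 5Q, so Q_t = 9.1667. Buyers pay P_b = 173.8333; sellers receive P_s = P_b - 27 = 146.8333.
PS = (1/2)(Q_t)(P_s - 101) = (1/2)(9.1667)(45.8333) = 210.0694.

210.07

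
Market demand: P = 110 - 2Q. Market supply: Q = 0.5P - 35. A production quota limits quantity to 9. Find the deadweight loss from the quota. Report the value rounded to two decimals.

Rewriting supply in inverse form: P = 70 + 2Q.
Without the quota, 110 - 2Q = 70 + 2Q gives Q* = 10.
At Q = 9 the demand price is 110 - 2(9) = 92 and the supply price is 70 + 2(9) = 88.
Deadweight loss is the triangle between the curves from 9 to 10: (1/2)(92 - 88)(10 - 9) = 2.

2.00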